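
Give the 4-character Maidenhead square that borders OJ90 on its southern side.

Latitude square 0; −1 → -1, wraps to 9, carry into field.
Latitude field J = 9; −1 → 8 = I.
The longitude characters are unchanged.

OI99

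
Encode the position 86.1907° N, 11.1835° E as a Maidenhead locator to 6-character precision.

Add 180° to longitude and 90° to latitude: 191.1835, 176.1907.
Field: lon ⌊191.1835/20⌋ = 9 → J; lat ⌊176.1907/10⌋ = 17 → R.
Square: lon ⌊11.1835/2⌋ = 5; lat ⌊6.1907/1⌋ = 6.
Subsquare: lon ⌊1.1835/0.0833333⌋ = 14 → o; lat ⌊0.1907/0.0416667⌋ = 4 → e.

JR56oe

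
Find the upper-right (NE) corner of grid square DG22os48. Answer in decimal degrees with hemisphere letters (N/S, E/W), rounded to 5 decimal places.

27.21250° S, 114.79167° W

Field D=3, G=6: +3·20° lon, +6·10° lat → SW at lon -120°, lat -30°.
Square 2, 2: +2·2° lon, +2·1° lat → SW at lon -116°, lat -28°.
Subsquare o=14, s=18: +14·0.0833333° lon, +18·0.0416667° lat → SW at lon -114.833°, lat -27.25°.
Extended square 4, 8: +4·0.00833333° lon, +8·0.00416667° lat → SW at lon -114.8°, lat -27.2167°.
Cell spans 0.00833333° lon × 0.00416667° lat. NE corner is SW corner plus one full cell.
latitude 27.21250° S, longitude 114.79167° W.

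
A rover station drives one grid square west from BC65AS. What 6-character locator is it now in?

BC55xs

Longitude subsquare a = 0; −1 → -1, wraps to 23 = x, carry into square.
Longitude square 6; −1 → 5.
The latitude characters are unchanged.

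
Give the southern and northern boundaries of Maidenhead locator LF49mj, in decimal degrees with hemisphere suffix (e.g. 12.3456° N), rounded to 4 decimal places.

30.6250° S, 30.5833° S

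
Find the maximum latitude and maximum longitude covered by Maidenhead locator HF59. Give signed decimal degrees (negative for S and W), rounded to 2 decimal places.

-30.00, -28.00

Field H=7, F=5: +7·20° lon, +5·10° lat → SW at lon -40°, lat -40°.
Square 5, 9: +5·2° lon, +9·1° lat → SW at lon -30°, lat -31°.
Cell spans 2° lon × 1° lat. NE corner is SW corner plus one full cell.
latitude -30.00, longitude -28.00.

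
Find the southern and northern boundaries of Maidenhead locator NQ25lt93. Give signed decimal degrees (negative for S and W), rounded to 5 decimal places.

75.80417, 75.80833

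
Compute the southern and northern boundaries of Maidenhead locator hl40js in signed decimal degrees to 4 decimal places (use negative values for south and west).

Field H=7, L=11: +7·20° lon, +11·10° lat → SW at lon -40°, lat 20°.
Square 4, 0: +4·2° lon, +0·1° lat → SW at lon -32°, lat 20°.
Subsquare j=9, s=18: +9·0.0833333° lon, +18·0.0416667° lat → SW at lon -31.25°, lat 20.75°.
Cell spans 0.0833333° lon × 0.0416667° lat.
south 20.7500, north 20.7917.

20.7500, 20.7917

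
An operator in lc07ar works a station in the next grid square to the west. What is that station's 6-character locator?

KC97xr

Longitude subsquare a = 0; −1 → -1, wraps to 23 = x, carry into square.
Longitude square 0; −1 → -1, wraps to 9, carry into field.
Longitude field L = 11; −1 → 10 = K.
The latitude characters are unchanged.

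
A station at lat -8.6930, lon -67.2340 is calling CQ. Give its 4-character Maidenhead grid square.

FI61

Shift to the Maidenhead origin (180°W, 90°S): lon 112.77, lat 81.31.
Field (20°×10°, letters A–R): 112.77/20 → 5 → F, 81.31/10 → 8 → I; chars FI.
Square (2°×1°, digits 0–9): 12.77/2 → 6, 1.31/1 → 1; chars 61.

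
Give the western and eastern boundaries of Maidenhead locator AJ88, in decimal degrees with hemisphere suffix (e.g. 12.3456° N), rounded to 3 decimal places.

Field A=0, J=9: +0·20° lon, +9·10° lat → SW at lon -180°, lat 0°.
Square 8, 8: +8·2° lon, +8·1° lat → SW at lon -164°, lat 8°.
Cell spans 2° lon × 1° lat.
west 164.000° W, east 162.000° W.

164.000° W, 162.000° W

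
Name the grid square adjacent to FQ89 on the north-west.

Longitude square 8; −1 → 7.
Latitude square 9; +1 → 10, wraps to 0, carry into field.
Latitude field Q = 16; +1 → 17 = R.

FR70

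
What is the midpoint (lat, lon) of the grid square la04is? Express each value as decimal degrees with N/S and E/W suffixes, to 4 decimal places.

Field L=11, A=0: +11·20° lon, +0·10° lat → SW at lon 40°, lat -90°.
Square 0, 4: +0·2° lon, +4·1° lat → SW at lon 40°, lat -86°.
Subsquare i=8, s=18: +8·0.0833333° lon, +18·0.0416667° lat → SW at lon 40.6667°, lat -85.25°.
Cell spans 0.0833333° lon × 0.0416667° lat. Centre is SW corner plus half of each.
latitude 85.2292° S, longitude 40.7083° E.

85.2292° S, 40.7083° E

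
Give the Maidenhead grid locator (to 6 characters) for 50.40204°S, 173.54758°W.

AD39fo

Offset from 180°W / 90°S: lon 6.4524°, lat 39.5980°.
Field (20°×10°, letters A–R): lon ⌊6.4524/20⌋ = 0 → A; lat ⌊39.5980/10⌋ = 3 → D.
Square (2°×1°, digits 0–9): lon ⌊6.4524/2⌋ = 3; lat ⌊9.5980/1⌋ = 9.
Subsquare (5′×2.5′, letters a–x): lon ⌊0.4524/0.0833333⌋ = 5 → f; lat ⌊0.5980/0.0416667⌋ = 14 → o.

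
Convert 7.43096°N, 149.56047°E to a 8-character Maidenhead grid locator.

Offset from 180°W / 90°S: lon 329.56047°, lat 97.43096°.
Field: lon ⌊329.56047/20⌋ = 16 → Q; lat ⌊97.43096/10⌋ = 9 → J.
Square: lon ⌊9.56047/2⌋ = 4; lat ⌊7.43096/1⌋ = 7.
Subsquare: lon ⌊1.56047/0.0833333⌋ = 18 → s; lat ⌊0.43096/0.0416667⌋ = 10 → k.
Extended square: lon ⌊0.06047/0.00833333⌋ = 7; lat ⌊0.01429/0.00416667⌋ = 3.

QJ47sk73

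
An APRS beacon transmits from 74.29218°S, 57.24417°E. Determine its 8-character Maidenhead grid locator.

LB85oq99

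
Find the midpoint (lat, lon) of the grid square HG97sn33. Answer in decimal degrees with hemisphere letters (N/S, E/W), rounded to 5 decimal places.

Field H=7, G=6: +7·20° lon, +6·10° lat → SW at lon -40°, lat -30°.
Square 9, 7: +9·2° lon, +7·1° lat → SW at lon -22°, lat -23°.
Subsquare s=18, n=13: +18·0.0833333° lon, +13·0.0416667° lat → SW at lon -20.5°, lat -22.4583°.
Extended square 3, 3: +3·0.00833333° lon, +3·0.00416667° lat → SW at lon -20.475°, lat -22.4458°.
Cell spans 0.00833333° lon × 0.00416667° lat. Centre is SW corner plus half of each.
latitude 22.44375° S, longitude 20.47083° W.

22.44375° S, 20.47083° W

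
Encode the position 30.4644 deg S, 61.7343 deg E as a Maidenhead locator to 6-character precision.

MF09um

Add 180° to longitude and 90° to latitude: 241.7343, 59.5356.
Field: 241.7343/20 → 12 → M, 59.5356/10 → 5 → F; chars MF.
Square: 1.7343/2 → 0, 9.5356/1 → 9; chars 09.
Subsquare: 1.7343/0.0833333 → 20 → u, 0.5356/0.0416667 → 12 → m; chars um.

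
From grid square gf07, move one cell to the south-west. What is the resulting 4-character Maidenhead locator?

Longitude square 0; −1 → -1, wraps to 9, carry into field.
Longitude field G = 6; −1 → 5 = F.
Latitude square 7; −1 → 6.

FF96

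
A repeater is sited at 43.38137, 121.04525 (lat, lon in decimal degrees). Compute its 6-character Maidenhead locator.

PN03mj

Add 180° to longitude and 90° to latitude: 301.0453, 133.3814.
Field (20°×10°, letters A–R): 301.0453/20 → 15 → P, 133.3814/10 → 13 → N; chars PN.
Square (2°×1°, digits 0–9): 1.0453/2 → 0, 3.3814/1 → 3; chars 03.
Subsquare (5′×2.5′, letters a–x): 1.0453/0.0833333 → 12 → m, 0.3814/0.0416667 → 9 → j; chars mj.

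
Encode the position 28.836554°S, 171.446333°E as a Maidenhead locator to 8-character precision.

RG51rd39

Offset from 180°W / 90°S: lon 351.44633°, lat 61.16345°.
Field: 351.44633/20 → 17 → R, 61.16345/10 → 6 → G; chars RG.
Square: 11.44633/2 → 5, 1.16345/1 → 1; chars 51.
Subsquare: 1.44633/0.0833333 → 17 → r, 0.16345/0.0416667 → 3 → d; chars rd.
Extended square: 0.02967/0.00833333 → 3, 0.03845/0.00416667 → 9; chars 39.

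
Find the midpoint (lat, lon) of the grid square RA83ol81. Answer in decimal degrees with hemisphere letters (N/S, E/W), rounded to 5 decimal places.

Field R=17, A=0: +17·20° lon, +0·10° lat → SW at lon 160°, lat -90°.
Square 8, 3: +8·2° lon, +3·1° lat → SW at lon 176°, lat -87°.
Subsquare o=14, l=11: +14·0.0833333° lon, +11·0.0416667° lat → SW at lon 177.167°, lat -86.5417°.
Extended square 8, 1: +8·0.00833333° lon, +1·0.00416667° lat → SW at lon 177.233°, lat -86.5375°.
Cell spans 0.00833333° lon × 0.00416667° lat. Centre is SW corner plus half of each.
latitude 86.53542° S, longitude 177.23750° E.

86.53542° S, 177.23750° E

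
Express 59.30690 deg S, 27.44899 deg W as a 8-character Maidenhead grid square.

Offset from 180°W / 90°S: lon 152.55101°, lat 30.69310°.
Field: 152.55101/20 → 7 → H, 30.69310/10 → 3 → D; chars HD.
Square: 12.55101/2 → 6, 0.69310/1 → 0; chars 60.
Subsquare: 0.55101/0.0833333 → 6 → g, 0.69310/0.0416667 → 16 → q; chars gq.
Extended square: 0.05101/0.00833333 → 6, 0.02643/0.00416667 → 6; chars 66.

HD60gq66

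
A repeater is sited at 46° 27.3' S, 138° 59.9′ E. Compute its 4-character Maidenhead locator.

PE93

Offset from 180°W / 90°S: lon 319.00°, lat 43.55°.
Field (20°×10°, letters A–R): 319.00/20 → 15 → P, 43.55/10 → 4 → E; chars PE.
Square (2°×1°, digits 0–9): 19.00/2 → 9, 3.55/1 → 3; chars 93.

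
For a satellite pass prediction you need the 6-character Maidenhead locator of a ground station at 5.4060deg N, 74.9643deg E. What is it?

MJ75lj

Offset from 180°W / 90°S: lon 254.9643°, lat 95.4060°.
Field (20°×10°, letters A–R): 254.9643/20 → 12 → M, 95.4060/10 → 9 → J; chars MJ.
Square (2°×1°, digits 0–9): 14.9643/2 → 7, 5.4060/1 → 5; chars 75.
Subsquare (5′×2.5′, letters a–x): 0.9643/0.0833333 → 11 → l, 0.4060/0.0416667 → 9 → j; chars lj.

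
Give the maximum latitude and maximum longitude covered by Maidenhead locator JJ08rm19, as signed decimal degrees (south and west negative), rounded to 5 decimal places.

8.54167, 1.43333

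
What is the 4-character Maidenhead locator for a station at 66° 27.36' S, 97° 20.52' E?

NC83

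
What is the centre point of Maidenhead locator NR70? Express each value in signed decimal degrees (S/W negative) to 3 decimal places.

80.500, 95.000

Field N=13, R=17: +13·20° lon, +17·10° lat → SW at lon 80°, lat 80°.
Square 7, 0: +7·2° lon, +0·1° lat → SW at lon 94°, lat 80°.
Cell spans 2° lon × 1° lat. Centre is SW corner plus half of each.
latitude 80.500, longitude 95.000.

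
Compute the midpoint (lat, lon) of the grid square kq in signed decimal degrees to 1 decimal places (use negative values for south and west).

75.0, 30.0

Field K=10, Q=16: +10·20° lon, +16·10° lat → SW at lon 20°, lat 70°.
Cell spans 20° lon × 10° lat. Centre is SW corner plus half of each.
latitude 75.0, longitude 30.0.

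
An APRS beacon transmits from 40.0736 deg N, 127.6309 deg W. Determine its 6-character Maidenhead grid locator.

Shift to the Maidenhead origin (180°W, 90°S): lon 52.3691, lat 130.0736.
Field (20°×10°, letters A–R): lon ⌊52.3691/20⌋ = 2 → C; lat ⌊130.0736/10⌋ = 13 → N.
Square (2°×1°, digits 0–9): lon ⌊12.3691/2⌋ = 6; lat ⌊0.0736/1⌋ = 0.
Subsquare (5′×2.5′, letters a–x): lon ⌊0.3691/0.0833333⌋ = 4 → e; lat ⌊0.0736/0.0416667⌋ = 1 → b.

CN60eb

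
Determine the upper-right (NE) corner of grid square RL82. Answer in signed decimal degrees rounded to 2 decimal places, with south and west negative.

Field R=17, L=11: +17·20° lon, +11·10° lat → SW at lon 160°, lat 20°.
Square 8, 2: +8·2° lon, +2·1° lat → SW at lon 176°, lat 22°.
Cell spans 2° lon × 1° lat. NE corner is SW corner plus one full cell.
latitude 23.00, longitude 178.00.

23.00, 178.00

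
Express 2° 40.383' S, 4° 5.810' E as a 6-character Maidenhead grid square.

JI27bh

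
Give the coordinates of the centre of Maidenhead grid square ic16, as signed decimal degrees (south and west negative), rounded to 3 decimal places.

Field I=8, C=2: +8·20° lon, +2·10° lat → SW at lon -20°, lat -70°.
Square 1, 6: +1·2° lon, +6·1° lat → SW at lon -18°, lat -64°.
Cell spans 2° lon × 1° lat. Centre is SW corner plus half of each.
latitude -63.500, longitude -17.000.

-63.500, -17.000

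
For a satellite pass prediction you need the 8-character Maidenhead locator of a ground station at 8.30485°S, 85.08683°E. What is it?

NI21nq06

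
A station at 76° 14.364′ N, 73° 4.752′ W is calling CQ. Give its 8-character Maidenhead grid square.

FQ36lf07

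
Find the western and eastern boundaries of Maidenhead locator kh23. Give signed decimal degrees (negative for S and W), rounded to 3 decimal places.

Field K=10, H=7: +10·20° lon, +7·10° lat → SW at lon 20°, lat -20°.
Square 2, 3: +2·2° lon, +3·1° lat → SW at lon 24°, lat -17°.
Cell spans 2° lon × 1° lat.
west 24.000, east 26.000.

24.000, 26.000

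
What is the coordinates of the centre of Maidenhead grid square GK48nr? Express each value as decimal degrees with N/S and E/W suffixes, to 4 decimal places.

Field G=6, K=10: +6·20° lon, +10·10° lat → SW at lon -60°, lat 10°.
Square 4, 8: +4·2° lon, +8·1° lat → SW at lon -52°, lat 18°.
Subsquare n=13, r=17: +13·0.0833333° lon, +17·0.0416667° lat → SW at lon -50.9167°, lat 18.7083°.
Cell spans 0.0833333° lon × 0.0416667° lat. Centre is SW corner plus half of each.
latitude 18.7292° N, longitude 50.8750° W.

18.7292° N, 50.8750° W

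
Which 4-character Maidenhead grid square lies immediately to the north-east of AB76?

Longitude square 7; +1 → 8.
Latitude square 6; +1 → 7.

AB87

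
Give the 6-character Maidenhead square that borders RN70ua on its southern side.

Latitude subsquare a = 0; −1 → -1, wraps to 23 = x, carry into square.
Latitude square 0; −1 → -1, wraps to 9, carry into field.
Latitude field N = 13; −1 → 12 = M.
The longitude characters are unchanged.

RM79ux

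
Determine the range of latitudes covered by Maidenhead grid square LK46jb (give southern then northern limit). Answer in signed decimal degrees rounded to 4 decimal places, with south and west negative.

16.0417, 16.0833

Field L=11, K=10: +11·20° lon, +10·10° lat → SW at lon 40°, lat 10°.
Square 4, 6: +4·2° lon, +6·1° lat → SW at lon 48°, lat 16°.
Subsquare j=9, b=1: +9·0.0833333° lon, +1·0.0416667° lat → SW at lon 48.75°, lat 16.0417°.
Cell spans 0.0833333° lon × 0.0416667° lat.
south 16.0417, north 16.0833.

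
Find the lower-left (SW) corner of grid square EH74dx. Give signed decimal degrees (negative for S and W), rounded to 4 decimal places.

Field E=4, H=7: +4·20° lon, +7·10° lat → SW at lon -100°, lat -20°.
Square 7, 4: +7·2° lon, +4·1° lat → SW at lon -86°, lat -16°.
Subsquare d=3, x=23: +3·0.0833333° lon, +23·0.0416667° lat → SW at lon -85.75°, lat -15.0417°.
latitude -15.0417, longitude -85.7500.

-15.0417, -85.7500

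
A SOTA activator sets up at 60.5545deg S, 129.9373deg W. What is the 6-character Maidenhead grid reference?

CC59ak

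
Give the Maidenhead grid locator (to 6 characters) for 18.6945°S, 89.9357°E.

NH41xh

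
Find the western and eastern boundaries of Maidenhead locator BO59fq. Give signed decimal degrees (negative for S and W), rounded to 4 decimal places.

-149.5833, -149.5000

Field B=1, O=14: +1·20° lon, +14·10° lat → SW at lon -160°, lat 50°.
Square 5, 9: +5·2° lon, +9·1° lat → SW at lon -150°, lat 59°.
Subsquare f=5, q=16: +5·0.0833333° lon, +16·0.0416667° lat → SW at lon -149.583°, lat 59.6667°.
Cell spans 0.0833333° lon × 0.0416667° lat.
west -149.5833, east -149.5000.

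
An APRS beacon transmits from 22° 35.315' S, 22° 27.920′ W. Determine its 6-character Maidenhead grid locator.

HG87sj

Offset from 180°W / 90°S: lon 157.5347°, lat 67.4114°.
Field (20°×10°, letters A–R): 157.5347/20 → 7 → H, 67.4114/10 → 6 → G; chars HG.
Square (2°×1°, digits 0–9): 17.5347/2 → 8, 7.4114/1 → 7; chars 87.
Subsquare (5′×2.5′, letters a–x): 1.5347/0.0833333 → 18 → s, 0.4114/0.0416667 → 9 → j; chars sj.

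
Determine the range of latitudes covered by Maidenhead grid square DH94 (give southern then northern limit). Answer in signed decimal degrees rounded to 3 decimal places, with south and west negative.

Field D=3, H=7: +3·20° lon, +7·10° lat → SW at lon -120°, lat -20°.
Square 9, 4: +9·2° lon, +4·1° lat → SW at lon -102°, lat -16°.
Cell spans 2° lon × 1° lat.
south -16.000, north -15.000.

-16.000, -15.000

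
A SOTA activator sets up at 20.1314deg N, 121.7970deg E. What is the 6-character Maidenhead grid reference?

Shift to the Maidenhead origin (180°W, 90°S): lon 301.7970, lat 110.1314.
Field: 301.7970/20 → 15 → P, 110.1314/10 → 11 → L; chars PL.
Square: 1.7970/2 → 0, 0.1314/1 → 0; chars 00.
Subsquare: 1.7970/0.0833333 → 21 → v, 0.1314/0.0416667 → 3 → d; chars vd.

PL00vd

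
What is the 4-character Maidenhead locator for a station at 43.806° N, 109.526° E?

Add 180° to longitude and 90° to latitude: 289.53, 133.81.
Field: 289.53/20 → 14 → O, 133.81/10 → 13 → N; chars ON.
Square: 9.53/2 → 4, 3.81/1 → 3; chars 43.

ON43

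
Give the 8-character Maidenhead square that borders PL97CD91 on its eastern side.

PL97dd01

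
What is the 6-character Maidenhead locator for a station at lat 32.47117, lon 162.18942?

Shift to the Maidenhead origin (180°W, 90°S): lon 342.1894, lat 122.4712.
Field: lon ⌊342.1894/20⌋ = 17 → R; lat ⌊122.4712/10⌋ = 12 → M.
Square: lon ⌊2.1894/2⌋ = 1; lat ⌊2.4712/1⌋ = 2.
Subsquare: lon ⌊0.1894/0.0833333⌋ = 2 → c; lat ⌊0.4712/0.0416667⌋ = 11 → l.

RM12cl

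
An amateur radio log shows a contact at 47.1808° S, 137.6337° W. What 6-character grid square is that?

Shift to the Maidenhead origin (180°W, 90°S): lon 42.3663, lat 42.8192.
Field: 42.3663/20 → 2 → C, 42.8192/10 → 4 → E; chars CE.
Square: 2.3663/2 → 1, 2.8192/1 → 2; chars 12.
Subsquare: 0.3663/0.0833333 → 4 → e, 0.8192/0.0416667 → 19 → t; chars et.

CE12et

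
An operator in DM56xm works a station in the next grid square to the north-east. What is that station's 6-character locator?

DM66an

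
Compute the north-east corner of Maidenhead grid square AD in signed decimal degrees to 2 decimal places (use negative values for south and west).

-50.00, -160.00

Field A=0, D=3: +0·20° lon, +3·10° lat → SW at lon -180°, lat -60°.
Cell spans 20° lon × 10° lat. NE corner is SW corner plus one full cell.
latitude -50.00, longitude -160.00.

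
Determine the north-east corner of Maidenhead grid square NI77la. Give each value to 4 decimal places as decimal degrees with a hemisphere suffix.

2.9583° S, 95.0000° E

Field N=13, I=8: +13·20° lon, +8·10° lat → SW at lon 80°, lat -10°.
Square 7, 7: +7·2° lon, +7·1° lat → SW at lon 94°, lat -3°.
Subsquare l=11, a=0: +11·0.0833333° lon, +0·0.0416667° lat → SW at lon 94.9167°, lat -3°.
Cell spans 0.0833333° lon × 0.0416667° lat. NE corner is SW corner plus one full cell.
latitude 2.9583° S, longitude 95.0000° E.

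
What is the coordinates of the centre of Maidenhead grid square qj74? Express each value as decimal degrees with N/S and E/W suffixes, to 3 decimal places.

4.500° N, 155.000° E

Field Q=16, J=9: +16·20° lon, +9·10° lat → SW at lon 140°, lat 0°.
Square 7, 4: +7·2° lon, +4·1° lat → SW at lon 154°, lat 4°.
Cell spans 2° lon × 1° lat. Centre is SW corner plus half of each.
latitude 4.500° N, longitude 155.000° E.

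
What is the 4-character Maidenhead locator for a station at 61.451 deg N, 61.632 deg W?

FP91

Add 180° to longitude and 90° to latitude: 118.37, 151.45.
Field: lon ⌊118.37/20⌋ = 5 → F; lat ⌊151.45/10⌋ = 15 → P.
Square: lon ⌊18.37/2⌋ = 9; lat ⌊1.45/1⌋ = 1.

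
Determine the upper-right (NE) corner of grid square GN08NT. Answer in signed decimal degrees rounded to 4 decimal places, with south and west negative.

Field G=6, N=13: +6·20° lon, +13·10° lat → SW at lon -60°, lat 40°.
Square 0, 8: +0·2° lon, +8·1° lat → SW at lon -60°, lat 48°.
Subsquare n=13, t=19: +13·0.0833333° lon, +19·0.0416667° lat → SW at lon -58.9167°, lat 48.7917°.
Cell spans 0.0833333° lon × 0.0416667° lat. NE corner is SW corner plus one full cell.
latitude 48.8333, longitude -58.8333.

48.8333, -58.8333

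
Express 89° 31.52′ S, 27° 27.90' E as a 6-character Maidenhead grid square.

KA30rl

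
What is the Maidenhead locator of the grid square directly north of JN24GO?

Latitude subsquare o = 14; +1 → 15 = p.
The longitude characters are unchanged.

JN24gp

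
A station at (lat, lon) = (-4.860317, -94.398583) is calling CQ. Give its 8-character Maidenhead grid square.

Add 180° to longitude and 90° to latitude: 85.60142, 85.13968.
Field: lon ⌊85.60142/20⌋ = 4 → E; lat ⌊85.13968/10⌋ = 8 → I.
Square: lon ⌊5.60142/2⌋ = 2; lat ⌊5.13968/1⌋ = 5.
Subsquare: lon ⌊1.60142/0.0833333⌋ = 19 → t; lat ⌊0.13968/0.0416667⌋ = 3 → d.
Extended square: lon ⌊0.01808/0.00833333⌋ = 2; lat ⌊0.01468/0.00416667⌋ = 3.

EI25td23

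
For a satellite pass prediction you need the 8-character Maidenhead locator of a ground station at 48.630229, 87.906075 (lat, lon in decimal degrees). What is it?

NN38wp81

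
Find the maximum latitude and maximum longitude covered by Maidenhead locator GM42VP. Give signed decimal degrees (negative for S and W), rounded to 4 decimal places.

Field G=6, M=12: +6·20° lon, +12·10° lat → SW at lon -60°, lat 30°.
Square 4, 2: +4·2° lon, +2·1° lat → SW at lon -52°, lat 32°.
Subsquare v=21, p=15: +21·0.0833333° lon, +15·0.0416667° lat → SW at lon -50.25°, lat 32.625°.
Cell spans 0.0833333° lon × 0.0416667° lat. NE corner is SW corner plus one full cell.
latitude 32.6667, longitude -50.1667.

32.6667, -50.1667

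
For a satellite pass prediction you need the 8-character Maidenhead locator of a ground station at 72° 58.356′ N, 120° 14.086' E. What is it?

Offset from 180°W / 90°S: lon 300.23477°, lat 162.97260°.
Field: 300.23477/20 → 15 → P, 162.97260/10 → 16 → Q; chars PQ.
Square: 0.23477/2 → 0, 2.97260/1 → 2; chars 02.
Subsquare: 0.23477/0.0833333 → 2 → c, 0.97260/0.0416667 → 23 → x; chars cx.
Extended square: 0.06810/0.00833333 → 8, 0.01427/0.00416667 → 3; chars 83.

PQ02cx83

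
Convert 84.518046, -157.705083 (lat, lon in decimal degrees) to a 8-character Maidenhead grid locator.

Add 180° to longitude and 90° to latitude: 22.29492, 174.51805.
Field: lon ⌊22.29492/20⌋ = 1 → B; lat ⌊174.51805/10⌋ = 17 → R.
Square: lon ⌊2.29492/2⌋ = 1; lat ⌊4.51805/1⌋ = 4.
Subsquare: lon ⌊0.29492/0.0833333⌋ = 3 → d; lat ⌊0.51805/0.0416667⌋ = 12 → m.
Extended square: lon ⌊0.04492/0.00833333⌋ = 5; lat ⌊0.01805/0.00416667⌋ = 4.

BR14dm54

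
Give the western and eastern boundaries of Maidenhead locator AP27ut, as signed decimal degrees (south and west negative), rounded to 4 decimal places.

Field A=0, P=15: +0·20° lon, +15·10° lat → SW at lon -180°, lat 60°.
Square 2, 7: +2·2° lon, +7·1° lat → SW at lon -176°, lat 67°.
Subsquare u=20, t=19: +20·0.0833333° lon, +19·0.0416667° lat → SW at lon -174.333°, lat 67.7917°.
Cell spans 0.0833333° lon × 0.0416667° lat.
west -174.3333, east -174.2500.

-174.3333, -174.2500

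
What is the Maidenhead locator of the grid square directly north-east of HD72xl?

HD82am

Longitude subsquare x = 23; +1 → 24, wraps to 0 = a, carry into square.
Longitude square 7; +1 → 8.
Latitude subsquare l = 11; +1 → 12 = m.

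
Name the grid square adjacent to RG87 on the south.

RG86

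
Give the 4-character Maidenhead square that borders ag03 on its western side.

RG93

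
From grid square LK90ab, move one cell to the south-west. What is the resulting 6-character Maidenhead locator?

LK80xa

Longitude subsquare a = 0; −1 → -1, wraps to 23 = x, carry into square.
Longitude square 9; −1 → 8.
Latitude subsquare b = 1; −1 → 0 = a.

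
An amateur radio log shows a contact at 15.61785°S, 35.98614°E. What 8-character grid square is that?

KH74xj81

Offset from 180°W / 90°S: lon 215.98614°, lat 74.38215°.
Field: 215.98614/20 → 10 → K, 74.38215/10 → 7 → H; chars KH.
Square: 15.98614/2 → 7, 4.38215/1 → 4; chars 74.
Subsquare: 1.98614/0.0833333 → 23 → x, 0.38215/0.0416667 → 9 → j; chars xj.
Extended square: 0.06947/0.00833333 → 8, 0.00715/0.00416667 → 1; chars 81.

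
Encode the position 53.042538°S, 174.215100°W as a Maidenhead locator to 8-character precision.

AD26vw49

Add 180° to longitude and 90° to latitude: 5.78490, 36.95746.
Field: 5.78490/20 → 0 → A, 36.95746/10 → 3 → D; chars AD.
Square: 5.78490/2 → 2, 6.95746/1 → 6; chars 26.
Subsquare: 1.78490/0.0833333 → 21 → v, 0.95746/0.0416667 → 22 → w; chars vw.
Extended square: 0.03490/0.00833333 → 4, 0.04080/0.00416667 → 9; chars 49.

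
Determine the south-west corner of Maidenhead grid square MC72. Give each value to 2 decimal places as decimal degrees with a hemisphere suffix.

68.00° S, 74.00° E

Field M=12, C=2: +12·20° lon, +2·10° lat → SW at lon 60°, lat -70°.
Square 7, 2: +7·2° lon, +2·1° lat → SW at lon 74°, lat -68°.
latitude 68.00° S, longitude 74.00° E.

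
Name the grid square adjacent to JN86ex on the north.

Latitude subsquare x = 23; +1 → 24, wraps to 0 = a, carry into square.
Latitude square 6; +1 → 7.
The longitude characters are unchanged.

JN87ea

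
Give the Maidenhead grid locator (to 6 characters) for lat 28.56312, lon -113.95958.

Shift to the Maidenhead origin (180°W, 90°S): lon 66.0404, lat 118.5631.
Field: lon ⌊66.0404/20⌋ = 3 → D; lat ⌊118.5631/10⌋ = 11 → L.
Square: lon ⌊6.0404/2⌋ = 3; lat ⌊8.5631/1⌋ = 8.
Subsquare: lon ⌊0.0404/0.0833333⌋ = 0 → a; lat ⌊0.5631/0.0416667⌋ = 13 → n.

DL38an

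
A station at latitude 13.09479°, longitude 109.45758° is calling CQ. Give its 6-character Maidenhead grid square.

OK43rc

Offset from 180°W / 90°S: lon 289.4576°, lat 103.0948°.
Field (20°×10°, letters A–R): lon ⌊289.4576/20⌋ = 14 → O; lat ⌊103.0948/10⌋ = 10 → K.
Square (2°×1°, digits 0–9): lon ⌊9.4576/2⌋ = 4; lat ⌊3.0948/1⌋ = 3.
Subsquare (5′×2.5′, letters a–x): lon ⌊1.4576/0.0833333⌋ = 17 → r; lat ⌊0.0948/0.0416667⌋ = 2 → c.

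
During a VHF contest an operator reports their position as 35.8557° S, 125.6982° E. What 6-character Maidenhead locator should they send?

PF24ud

Add 180° to longitude and 90° to latitude: 305.6982, 54.1443.
Field (20°×10°, letters A–R): lon ⌊305.6982/20⌋ = 15 → P; lat ⌊54.1443/10⌋ = 5 → F.
Square (2°×1°, digits 0–9): lon ⌊5.6982/2⌋ = 2; lat ⌊4.1443/1⌋ = 4.
Subsquare (5′×2.5′, letters a–x): lon ⌊1.6982/0.0833333⌋ = 20 → u; lat ⌊0.1443/0.0416667⌋ = 3 → d.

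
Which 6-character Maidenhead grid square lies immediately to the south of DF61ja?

DF60jx

Latitude subsquare a = 0; −1 → -1, wraps to 23 = x, carry into square.
Latitude square 1; −1 → 0.
The longitude characters are unchanged.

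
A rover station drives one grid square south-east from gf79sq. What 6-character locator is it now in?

GF79tp

Longitude subsquare s = 18; +1 → 19 = t.
Latitude subsquare q = 16; −1 → 15 = p.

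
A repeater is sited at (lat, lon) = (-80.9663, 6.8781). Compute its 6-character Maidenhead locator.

JA39ka

Shift to the Maidenhead origin (180°W, 90°S): lon 186.8781, lat 9.0337.
Field (20°×10°, letters A–R): 186.8781/20 → 9 → J, 9.0337/10 → 0 → A; chars JA.
Square (2°×1°, digits 0–9): 6.8781/2 → 3, 9.0337/1 → 9; chars 39.
Subsquare (5′×2.5′, letters a–x): 0.8781/0.0833333 → 10 → k, 0.0337/0.0416667 → 0 → a; chars ka.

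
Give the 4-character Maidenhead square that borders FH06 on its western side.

Longitude square 0; −1 → -1, wraps to 9, carry into field.
Longitude field F = 5; −1 → 4 = E.
The latitude characters are unchanged.

EH96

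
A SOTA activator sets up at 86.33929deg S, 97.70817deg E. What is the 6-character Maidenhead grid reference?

NA83up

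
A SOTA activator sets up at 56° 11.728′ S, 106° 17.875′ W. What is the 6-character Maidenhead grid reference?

DD63ut

Shift to the Maidenhead origin (180°W, 90°S): lon 73.7021, lat 33.8045.
Field: lon ⌊73.7021/20⌋ = 3 → D; lat ⌊33.8045/10⌋ = 3 → D.
Square: lon ⌊13.7021/2⌋ = 6; lat ⌊3.8045/1⌋ = 3.
Subsquare: lon ⌊1.7021/0.0833333⌋ = 20 → u; lat ⌊0.8045/0.0416667⌋ = 19 → t.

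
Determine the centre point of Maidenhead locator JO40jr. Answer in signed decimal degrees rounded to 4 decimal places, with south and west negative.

50.7292, 8.7917

Field J=9, O=14: +9·20° lon, +14·10° lat → SW at lon 0°, lat 50°.
Square 4, 0: +4·2° lon, +0·1° lat → SW at lon 8°, lat 50°.
Subsquare j=9, r=17: +9·0.0833333° lon, +17·0.0416667° lat → SW at lon 8.75°, lat 50.7083°.
Cell spans 0.0833333° lon × 0.0416667° lat. Centre is SW corner plus half of each.
latitude 50.7292, longitude 8.7917.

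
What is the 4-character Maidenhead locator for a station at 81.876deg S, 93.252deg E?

NA68

Add 180° to longitude and 90° to latitude: 273.25, 8.12.
Field: 273.25/20 → 13 → N, 8.12/10 → 0 → A; chars NA.
Square: 13.25/2 → 6, 8.12/1 → 8; chars 68.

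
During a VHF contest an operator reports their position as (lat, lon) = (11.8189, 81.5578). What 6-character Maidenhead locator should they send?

Shift to the Maidenhead origin (180°W, 90°S): lon 261.5578, lat 101.8189.
Field: 261.5578/20 → 13 → N, 101.8189/10 → 10 → K; chars NK.
Square: 1.5578/2 → 0, 1.8189/1 → 1; chars 01.
Subsquare: 1.5578/0.0833333 → 18 → s, 0.8189/0.0416667 → 19 → t; chars st.

NK01st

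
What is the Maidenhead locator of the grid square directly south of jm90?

Latitude square 0; −1 → -1, wraps to 9, carry into field.
Latitude field M = 12; −1 → 11 = L.
The longitude characters are unchanged.

JL99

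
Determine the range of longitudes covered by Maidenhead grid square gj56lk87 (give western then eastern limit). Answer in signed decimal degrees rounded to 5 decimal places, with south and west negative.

Field G=6, J=9: +6·20° lon, +9·10° lat → SW at lon -60°, lat 0°.
Square 5, 6: +5·2° lon, +6·1° lat → SW at lon -50°, lat 6°.
Subsquare l=11, k=10: +11·0.0833333° lon, +10·0.0416667° lat → SW at lon -49.0833°, lat 6.41667°.
Extended square 8, 7: +8·0.00833333° lon, +7·0.00416667° lat → SW at lon -49.0167°, lat 6.44583°.
Cell spans 0.00833333° lon × 0.00416667° lat.
west -49.01667, east -49.00833.

-49.01667, -49.00833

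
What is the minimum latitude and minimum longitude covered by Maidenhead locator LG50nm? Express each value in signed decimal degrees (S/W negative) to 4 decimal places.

-29.5000, 51.0833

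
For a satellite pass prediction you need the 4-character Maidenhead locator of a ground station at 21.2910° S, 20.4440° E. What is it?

KG08

Offset from 180°W / 90°S: lon 200.44°, lat 68.71°.
Field (20°×10°, letters A–R): lon ⌊200.44/20⌋ = 10 → K; lat ⌊68.71/10⌋ = 6 → G.
Square (2°×1°, digits 0–9): lon ⌊0.44/2⌋ = 0; lat ⌊8.71/1⌋ = 8.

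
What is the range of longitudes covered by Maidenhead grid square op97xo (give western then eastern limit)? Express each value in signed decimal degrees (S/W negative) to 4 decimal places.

119.9167, 120.0000

Field O=14, P=15: +14·20° lon, +15·10° lat → SW at lon 100°, lat 60°.
Square 9, 7: +9·2° lon, +7·1° lat → SW at lon 118°, lat 67°.
Subsquare x=23, o=14: +23·0.0833333° lon, +14·0.0416667° lat → SW at lon 119.917°, lat 67.5833°.
Cell spans 0.0833333° lon × 0.0416667° lat.
west 119.9167, east 120.0000.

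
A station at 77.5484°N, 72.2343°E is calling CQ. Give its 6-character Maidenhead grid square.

Add 180° to longitude and 90° to latitude: 252.2343, 167.5484.
Field: lon ⌊252.2343/20⌋ = 12 → M; lat ⌊167.5484/10⌋ = 16 → Q.
Square: lon ⌊12.2343/2⌋ = 6; lat ⌊7.5484/1⌋ = 7.
Subsquare: lon ⌊0.2343/0.0833333⌋ = 2 → c; lat ⌊0.5484/0.0416667⌋ = 13 → n.

MQ67cn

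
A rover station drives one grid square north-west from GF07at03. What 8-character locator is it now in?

FF97xt94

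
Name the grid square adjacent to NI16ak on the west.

NI06xk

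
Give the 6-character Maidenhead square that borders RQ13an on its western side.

RQ03xn

Longitude subsquare a = 0; −1 → -1, wraps to 23 = x, carry into square.
Longitude square 1; −1 → 0.
The latitude characters are unchanged.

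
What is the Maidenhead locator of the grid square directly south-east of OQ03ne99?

Longitude extended square 9; +1 → 10, wraps to 0, carry into subsquare.
Longitude subsquare n = 13; +1 → 14 = o.
Latitude extended square 9; −1 → 8.

OQ03oe08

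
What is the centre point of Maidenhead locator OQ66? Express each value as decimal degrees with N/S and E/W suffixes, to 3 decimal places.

Field O=14, Q=16: +14·20° lon, +16·10° lat → SW at lon 100°, lat 70°.
Square 6, 6: +6·2° lon, +6·1° lat → SW at lon 112°, lat 76°.
Cell spans 2° lon × 1° lat. Centre is SW corner plus half of each.
latitude 76.500° N, longitude 113.000° E.

76.500° N, 113.000° E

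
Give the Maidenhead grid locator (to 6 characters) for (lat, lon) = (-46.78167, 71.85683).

Add 180° to longitude and 90° to latitude: 251.8568, 43.2183.
Field: 251.8568/20 → 12 → M, 43.2183/10 → 4 → E; chars ME.
Square: 11.8568/2 → 5, 3.2183/1 → 3; chars 53.
Subsquare: 1.8568/0.0833333 → 22 → w, 0.2183/0.0416667 → 5 → f; chars wf.

ME53wf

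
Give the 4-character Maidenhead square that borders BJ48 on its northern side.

BJ49

Latitude square 8; +1 → 9.
The longitude characters are unchanged.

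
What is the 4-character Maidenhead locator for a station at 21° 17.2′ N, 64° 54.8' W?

FL71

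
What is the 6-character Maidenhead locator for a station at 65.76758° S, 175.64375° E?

RC74tf

Shift to the Maidenhead origin (180°W, 90°S): lon 355.6438, lat 24.2324.
Field: lon ⌊355.6438/20⌋ = 17 → R; lat ⌊24.2324/10⌋ = 2 → C.
Square: lon ⌊15.6438/2⌋ = 7; lat ⌊4.2324/1⌋ = 4.
Subsquare: lon ⌊1.6438/0.0833333⌋ = 19 → t; lat ⌊0.2324/0.0416667⌋ = 5 → f.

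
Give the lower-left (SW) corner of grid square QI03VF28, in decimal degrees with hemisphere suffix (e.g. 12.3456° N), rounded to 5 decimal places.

Field Q=16, I=8: +16·20° lon, +8·10° lat → SW at lon 140°, lat -10°.
Square 0, 3: +0·2° lon, +3·1° lat → SW at lon 140°, lat -7°.
Subsquare v=21, f=5: +21·0.0833333° lon, +5·0.0416667° lat → SW at lon 141.75°, lat -6.79167°.
Extended square 2, 8: +2·0.00833333° lon, +8·0.00416667° lat → SW at lon 141.767°, lat -6.75833°.
latitude 6.75833° S, longitude 141.76667° E.

6.75833° S, 141.76667° E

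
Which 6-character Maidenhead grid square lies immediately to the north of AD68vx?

Latitude subsquare x = 23; +1 → 24, wraps to 0 = a, carry into square.
Latitude square 8; +1 → 9.
The longitude characters are unchanged.

AD69va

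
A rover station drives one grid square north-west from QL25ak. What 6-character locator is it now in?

QL15xl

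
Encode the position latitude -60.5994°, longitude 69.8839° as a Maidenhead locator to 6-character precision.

MC49wj

Shift to the Maidenhead origin (180°W, 90°S): lon 249.8839, lat 29.4006.
Field: 249.8839/20 → 12 → M, 29.4006/10 → 2 → C; chars MC.
Square: 9.8839/2 → 4, 9.4006/1 → 9; chars 49.
Subsquare: 1.8839/0.0833333 → 22 → w, 0.4006/0.0416667 → 9 → j; chars wj.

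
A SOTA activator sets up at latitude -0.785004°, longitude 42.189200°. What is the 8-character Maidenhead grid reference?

LI19cf21

Add 180° to longitude and 90° to latitude: 222.18920, 89.21500.
Field: 222.18920/20 → 11 → L, 89.21500/10 → 8 → I; chars LI.
Square: 2.18920/2 → 1, 9.21500/1 → 9; chars 19.
Subsquare: 0.18920/0.0833333 → 2 → c, 0.21500/0.0416667 → 5 → f; chars cf.
Extended square: 0.02253/0.00833333 → 2, 0.00666/0.00416667 → 1; chars 21.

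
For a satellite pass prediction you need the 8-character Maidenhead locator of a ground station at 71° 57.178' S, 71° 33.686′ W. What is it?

Shift to the Maidenhead origin (180°W, 90°S): lon 108.43857, lat 18.04703.
Field (20°×10°, letters A–R): lon ⌊108.43857/20⌋ = 5 → F; lat ⌊18.04703/10⌋ = 1 → B.
Square (2°×1°, digits 0–9): lon ⌊8.43857/2⌋ = 4; lat ⌊8.04703/1⌋ = 8.
Subsquare (5′×2.5′, letters a–x): lon ⌊0.43857/0.0833333⌋ = 5 → f; lat ⌊0.04703/0.0416667⌋ = 1 → b.
Extended square (30″×15″, digits 0–9): lon ⌊0.02190/0.00833333⌋ = 2; lat ⌊0.00537/0.00416667⌋ = 1.

FB48fb21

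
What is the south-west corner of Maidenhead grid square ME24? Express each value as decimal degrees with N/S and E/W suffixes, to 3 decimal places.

46.000° S, 64.000° E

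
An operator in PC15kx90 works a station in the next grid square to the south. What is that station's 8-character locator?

PC15kw99

Latitude extended square 0; −1 → -1, wraps to 9, carry into subsquare.
Latitude subsquare x = 23; −1 → 22 = w.
The longitude characters are unchanged.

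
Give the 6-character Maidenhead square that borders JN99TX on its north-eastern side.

JO90ua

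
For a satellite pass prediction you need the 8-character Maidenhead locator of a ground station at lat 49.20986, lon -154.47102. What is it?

BN29sf30

Offset from 180°W / 90°S: lon 25.52898°, lat 139.20986°.
Field: lon ⌊25.52898/20⌋ = 1 → B; lat ⌊139.20986/10⌋ = 13 → N.
Square: lon ⌊5.52898/2⌋ = 2; lat ⌊9.20986/1⌋ = 9.
Subsquare: lon ⌊1.52898/0.0833333⌋ = 18 → s; lat ⌊0.20986/0.0416667⌋ = 5 → f.
Extended square: lon ⌊0.02898/0.00833333⌋ = 3; lat ⌊0.00153/0.00416667⌋ = 0.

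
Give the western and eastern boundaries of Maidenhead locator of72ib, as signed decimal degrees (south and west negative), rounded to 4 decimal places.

114.6667, 114.7500

Field O=14, F=5: +14·20° lon, +5·10° lat → SW at lon 100°, lat -40°.
Square 7, 2: +7·2° lon, +2·1° lat → SW at lon 114°, lat -38°.
Subsquare i=8, b=1: +8·0.0833333° lon, +1·0.0416667° lat → SW at lon 114.667°, lat -37.9583°.
Cell spans 0.0833333° lon × 0.0416667° lat.
west 114.6667, east 114.7500.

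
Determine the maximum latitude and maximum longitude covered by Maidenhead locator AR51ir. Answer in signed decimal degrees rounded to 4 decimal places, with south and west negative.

Field A=0, R=17: +0·20° lon, +17·10° lat → SW at lon -180°, lat 80°.
Square 5, 1: +5·2° lon, +1·1° lat → SW at lon -170°, lat 81°.
Subsquare i=8, r=17: +8·0.0833333° lon, +17·0.0416667° lat → SW at lon -169.333°, lat 81.7083°.
Cell spans 0.0833333° lon × 0.0416667° lat. NE corner is SW corner plus one full cell.
latitude 81.7500, longitude -169.2500.

81.7500, -169.2500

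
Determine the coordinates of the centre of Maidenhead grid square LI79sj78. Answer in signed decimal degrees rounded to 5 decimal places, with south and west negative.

Field L=11, I=8: +11·20° lon, +8·10° lat → SW at lon 40°, lat -10°.
Square 7, 9: +7·2° lon, +9·1° lat → SW at lon 54°, lat -1°.
Subsquare s=18, j=9: +18·0.0833333° lon, +9·0.0416667° lat → SW at lon 55.5°, lat -0.625°.
Extended square 7, 8: +7·0.00833333° lon, +8·0.00416667° lat → SW at lon 55.5583°, lat -0.591667°.
Cell spans 0.00833333° lon × 0.00416667° lat. Centre is SW corner plus half of each.
latitude -0.58958, longitude 55.56250.

-0.58958, 55.56250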